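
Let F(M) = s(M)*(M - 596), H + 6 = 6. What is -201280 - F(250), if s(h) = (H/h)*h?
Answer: -201280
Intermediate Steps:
H = 0 (H = -6 + 6 = 0)
s(h) = 0 (s(h) = (0/h)*h = 0*h = 0)
F(M) = 0 (F(M) = 0*(M - 596) = 0*(-596 + M) = 0)
-201280 - F(250) = -201280 - 1*0 = -201280 + 0 = -201280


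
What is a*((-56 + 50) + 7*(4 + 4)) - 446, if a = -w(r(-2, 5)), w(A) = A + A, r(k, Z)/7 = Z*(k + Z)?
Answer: -10946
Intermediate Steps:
r(k, Z) = 7*Z*(Z + k) (r(k, Z) = 7*(Z*(k + Z)) = 7*(Z*(Z + k)) = 7*Z*(Z + k))
w(A) = 2*A
a = -210 (a = -2*7*5*(5 - 2) = -2*7*5*3 = -2*105 = -1*210 = -210)
a*((-56 + 50) + 7*(4 + 4)) - 446 = -210*((-56 + 50) + 7*(4 + 4)) - 446 = -210*(-6 + 7*8) - 446 = -210*(-6 + 56) - 446 = -210*50 - 446 = -10500 - 446 = -10946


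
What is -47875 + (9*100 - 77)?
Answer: -47052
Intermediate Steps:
-47875 + (9*100 - 77) = -47875 + (900 - 77) = -47875 + 823 = -47052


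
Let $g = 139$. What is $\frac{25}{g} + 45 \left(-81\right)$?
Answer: $- \frac{506630}{139} \approx -3644.8$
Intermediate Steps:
$\frac{25}{g} + 45 \left(-81\right) = \frac{25}{139} + 45 \left(-81\right) = 25 \cdot \frac{1}{139} - 3645 = \frac{25}{139} - 3645 = - \frac{506630}{139}$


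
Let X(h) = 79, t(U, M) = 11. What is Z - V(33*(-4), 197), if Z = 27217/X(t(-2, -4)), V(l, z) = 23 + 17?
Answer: 24057/79 ≈ 304.52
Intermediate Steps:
V(l, z) = 40
Z = 27217/79 ≈ 344.52
Z - V(33*(-4), 197) = 27217/79 - 1*40 = 27217/79 - 40 = 24057/79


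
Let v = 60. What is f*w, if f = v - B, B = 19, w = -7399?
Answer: -303359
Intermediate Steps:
f = 41 (f = 60 - 1*19 = 60 - 19 = 41)
f*w = 41*(-7399) = -303359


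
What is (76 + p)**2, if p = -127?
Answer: 2601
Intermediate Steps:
(76 + p)**2 = (76 - 127)**2 = (-51)**2 = 2601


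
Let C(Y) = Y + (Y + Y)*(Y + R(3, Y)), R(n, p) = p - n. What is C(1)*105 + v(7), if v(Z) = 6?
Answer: -99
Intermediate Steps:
C(Y) = Y + 2*Y*(-3 + 2*Y) (C(Y) = Y + (Y + Y)*(Y + (Y - 1*3)) = Y + (2*Y)*(Y + (Y - 3)) = Y + (2*Y)*(Y + (-3 + Y)) = Y + (2*Y)*(-3 + 2*Y) = Y + 2*Y*(-3 + 2*Y))
C(1)*105 + v(7) = (1*(-5 + 4*1))*105 + 6 = (1*(-5 + 4))*105 + 6 = (1*(-1))*105 + 6 = -1*105 + 6 = -105 + 6 = -99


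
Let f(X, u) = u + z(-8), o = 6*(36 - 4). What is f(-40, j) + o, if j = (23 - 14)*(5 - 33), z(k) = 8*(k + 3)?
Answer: -100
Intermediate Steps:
z(k) = 24 + 8*k (z(k) = 8*(3 + k) = 24 + 8*k)
j = -252 (j = 9*(-28) = -252)
o = 192 (o = 6*32 = 192)
f(X, u) = -40 + u (f(X, u) = u + (24 + 8*(-8)) = u + (24 - 64) = u - 40 = -40 + u)
f(-40, j) + o = (-40 - 252) + 192 = -292 + 192 = -100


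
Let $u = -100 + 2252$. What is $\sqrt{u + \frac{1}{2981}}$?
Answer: $\frac{\sqrt{19123451853}}{2981} \approx 46.39$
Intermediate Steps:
$u = 2152$
$\sqrt{u + \frac{1}{2981}} = \sqrt{2152 + \frac{1}{2981}} = \sqrt{\frac{6415113}{2981}} = \frac{\sqrt{19123451853}}{2981}$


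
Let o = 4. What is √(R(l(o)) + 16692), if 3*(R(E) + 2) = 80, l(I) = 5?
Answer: 5*√6018/3 ≈ 129.29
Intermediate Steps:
R(E) = 74/3 (R(E) = -2 + (⅓)*80 = -2 + 80/3 = 74/3)
√(R(l(o)) + 16692) = √(74/3 + 16692) = √(50150/3) = 5*√6018/3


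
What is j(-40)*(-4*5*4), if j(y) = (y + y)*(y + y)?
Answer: -512000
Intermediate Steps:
j(y) = 4*y² (j(y) = (2*y)*(2*y) = 4*y²)
j(-40)*(-4*5*4) = (4*(-40)²)*(-4*5*4) = (4*1600)*(-20*4) = 6400*(-80) = -512000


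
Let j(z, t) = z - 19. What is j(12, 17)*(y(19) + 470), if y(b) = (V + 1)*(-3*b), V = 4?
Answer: -1295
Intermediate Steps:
y(b) = -15*b (y(b) = (4 + 1)*(-3*b) = 5*(-3*b) = -15*b)
j(z, t) = -19 + z
j(12, 17)*(y(19) + 470) = (-19 + 12)*(-15*19 + 470) = -7*(-285 + 470) = -7*185 = -1295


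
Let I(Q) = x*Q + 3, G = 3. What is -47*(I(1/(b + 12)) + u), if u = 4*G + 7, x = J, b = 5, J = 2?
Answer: -17672/17 ≈ -1039.5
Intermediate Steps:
x = 2
u = 19 (u = 4*3 + 7 = 12 + 7 = 19)
I(Q) = 3 + 2*Q (I(Q) = 2*Q + 3 = 3 + 2*Q)
-47*(I(1/(b + 12)) + u) = -47*((3 + 2/(5 + 12)) + 19) = -47*((3 + 2/17) + 19) = -47*(53/17 + 19) = -47*376/17 = -17672/17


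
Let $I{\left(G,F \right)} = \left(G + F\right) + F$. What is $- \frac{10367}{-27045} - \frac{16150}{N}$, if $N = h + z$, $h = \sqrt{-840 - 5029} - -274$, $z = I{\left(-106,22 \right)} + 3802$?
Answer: $- \frac{317225178929}{87182613585} + \frac{3230 i \sqrt{5869}}{3223613} \approx -3.6386 + 0.076761 i$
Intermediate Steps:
$I{\left(G,F \right)} = G + 2 F$ ($I{\left(G,F \right)} = \left(F + G\right) + F = G + 2 F$)
$z = 3740$ ($z = \left(-106 + 2 \cdot 22\right) + 3802 = \left(-106 + 44\right) + 3802 = -62 + 3802 = 3740$)
$h = 274 + i \sqrt{5869}$ ($h = \sqrt{-5869} + 274 = i \sqrt{5869} + 274 = 274 + i \sqrt{5869} \approx 274.0 + 76.609 i$)
$N = 4014 + i \sqrt{5869}$ ($N = \left(274 + i \sqrt{5869}\right) + 3740 = 4014 + i \sqrt{5869} \approx 4014.0 + 76.609 i$)
$- \frac{10367}{-27045} - \frac{16150}{N} = - \frac{10367}{-27045} - \frac{16150}{4014 + i \sqrt{5869}} = \left(-10367\right) \left(- \frac{1}{27045}\right) - \frac{16150}{4014 + i \sqrt{5869}} = \frac{10367}{27045} - \frac{16150}{4014 + i \sqrt{5869}}$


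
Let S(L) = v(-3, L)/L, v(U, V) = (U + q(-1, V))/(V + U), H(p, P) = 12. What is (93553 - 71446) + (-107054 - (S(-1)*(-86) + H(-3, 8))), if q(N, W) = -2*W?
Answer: -169961/2 ≈ -84981.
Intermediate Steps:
v(U, V) = (U - 2*V)/(U + V) (v(U, V) = (U - 2*V)/(V + U) = (U - 2*V)/(U + V))
S(L) = (-3 - 2*L)/(L*(-3 + L)) (S(L) = ((-3 - 2*L)/(-3 + L))/L = (-3 - 2*L)/(L*(-3 + L)))
(93553 - 71446) + (-107054 - (S(-1)*(-86) + H(-3, 8))) = (93553 - 71446) + (-107054 - (((-3 - 2*(-1))/((-1)*(-3 - 1)))*(-86) + 12)) = 22107 + (-107054 - (-1*(-3 + 2)/(-4)*(-86) + 12)) = 22107 + (-107054 - (-1*(-¼)*(-1)*(-86) + 12)) = 22107 + (-107054 - (-¼*(-86) + 12)) = 22107 + (-107054 - (43/2 + 12)) = 22107 + (-107054 - 1*67/2) = 22107 + (-107054 - 67/2) = 22107 - 214175/2 = -169961/2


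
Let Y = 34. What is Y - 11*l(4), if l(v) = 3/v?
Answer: 103/4 ≈ 25.750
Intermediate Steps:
Y - 11*l(4) = 34 - 33/4 = 103/4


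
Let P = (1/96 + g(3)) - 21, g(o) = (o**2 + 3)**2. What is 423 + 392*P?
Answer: 583717/12 ≈ 48643.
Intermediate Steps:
g(o) = (3 + o**2)**2
P = 11809/96 (P = (1/96 + (3 + 3**2)**2) - 21 = (1/96 + (3 + 9)**2) - 21 = (1/96 + 12**2) - 21 = (1/96 + 144) - 21 = 13825/96 - 21 = 11809/96 ≈ 123.01)
423 + 392*P = 423 + 392*(11809/96) = 423 + 578641/12 = 583717/12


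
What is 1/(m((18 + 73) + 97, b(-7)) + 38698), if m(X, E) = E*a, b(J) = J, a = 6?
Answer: 1/38656 ≈ 2.5869e-5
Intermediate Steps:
m(X, E) = 6*E (m(X, E) = E*6 = 6*E)
1/(m((18 + 73) + 97, b(-7)) + 38698) = 1/(6*(-7) + 38698) = 1/(-42 + 38698) = 1/38656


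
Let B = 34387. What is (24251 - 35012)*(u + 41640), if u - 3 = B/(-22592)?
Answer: -10123564298709/22592 ≈ -4.4810e+8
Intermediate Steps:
u = 33389/22592 (u = 3 + 34387/(-22592) = 3 + 34387*(-1/22592) = 3 - 34387/22592 = 33389/22592 ≈ 1.4779)
(24251 - 35012)*(u + 41640) = (24251 - 35012)*(33389/22592 + 41640) = -10761*940764269/22592 = -10123564298709/22592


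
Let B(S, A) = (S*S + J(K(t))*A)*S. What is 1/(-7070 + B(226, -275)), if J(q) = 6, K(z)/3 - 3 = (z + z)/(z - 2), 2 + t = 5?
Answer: 1/11163206 ≈ 8.9580e-8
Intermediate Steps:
t = 3 (t = -2 + 5 = 3)
K(z) = 9 + 6*z/(-2 + z) (K(z) = 9 + 3*((z + z)/(z - 2)) = 9 + 3*((2*z)/(-2 + z)) = 9 + 3*(2*z/(-2 + z)) = 9 + 6*z/(-2 + z))
B(S, A) = S*(S² + 6*A) (B(S, A) = (S*S + 6*A)*S = (S² + 6*A)*S = S*(S² + 6*A))
1/(-7070 + B(226, -275)) = 1/(-7070 + 226*(226² + 6*(-275))) = 1/(-7070 + 226*(51076 - 1650)) = 1/(-7070 + 226*49426) = 1/(-7070 + 11170276) = 1/11163206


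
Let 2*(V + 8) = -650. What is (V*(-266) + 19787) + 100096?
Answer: 208461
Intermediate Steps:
V = -333 (V = -8 + (½)*(-650) = -8 - 325 = -333)
(V*(-266) + 19787) + 100096 = (-333*(-266) + 19787) + 100096 = (88578 + 19787) + 100096 = 108365 + 100096 = 208461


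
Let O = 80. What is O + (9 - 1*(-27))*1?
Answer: 116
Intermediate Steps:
O + (9 - 1*(-27))*1 = 80 + (9 - 1*(-27))*1 = 80 + (9 + 27)*1 = 80 + 36*1 = 80 + 36 = 116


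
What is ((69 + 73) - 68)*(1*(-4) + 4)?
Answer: 0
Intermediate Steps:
((69 + 73) - 68)*(1*(-4) + 4) = (142 - 68)*(-4 + 4) = 74*0 = 0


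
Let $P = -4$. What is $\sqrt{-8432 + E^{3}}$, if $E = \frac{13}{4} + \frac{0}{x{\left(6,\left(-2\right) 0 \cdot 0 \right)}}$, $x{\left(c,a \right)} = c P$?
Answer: $\frac{i \sqrt{537451}}{8} \approx 91.639 i$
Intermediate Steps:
$x{\left(c,a \right)} = - 4 c$ ($x{\left(c,a \right)} = c \left(-4\right) = - 4 c$)
$E = \frac{13}{4}$ ($E = \frac{13}{4} + \frac{0}{\left(-4\right) 6} = 13 \cdot \frac{1}{4} + \frac{0}{-24} = \frac{13}{4} + 0 \left(- \frac{1}{24}\right) = \frac{13}{4} + 0 = \frac{13}{4} \approx 3.25$)
$\sqrt{-8432 + E^{3}} = \sqrt{-8432 + \left(\frac{13}{4}\right)^{3}} = \sqrt{-8432 + \frac{2197}{64}} = \sqrt{- \frac{537451}{64}} = \frac{i \sqrt{537451}}{8}$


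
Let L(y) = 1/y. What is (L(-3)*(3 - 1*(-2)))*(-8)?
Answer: 40/3 ≈ 13.333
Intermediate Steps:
L(y) = 1/y
(L(-3)*(3 - 1*(-2)))*(-8) = ((3 - 1*(-2))/(-3))*(-8) = -(3 + 2)/3*(-8) = -⅓*5*(-8) = -5/3*(-8) = 40/3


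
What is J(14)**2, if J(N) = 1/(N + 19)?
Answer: 1/1089 ≈ 0.00091827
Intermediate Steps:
J(N) = 1/(19 + N)
J(14)**2 = (1/(19 + 14))**2 = (1/33)**2 = 1/1089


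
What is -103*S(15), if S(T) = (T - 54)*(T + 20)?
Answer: 140595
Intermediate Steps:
S(T) = (-54 + T)*(20 + T)
-103*S(15) = -103*(-1080 + 15² - 34*15) = -103*(-1080 + 225 - 510) = -103*(-1365) = 140595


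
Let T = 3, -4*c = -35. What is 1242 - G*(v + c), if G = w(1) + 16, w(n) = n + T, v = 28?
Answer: 507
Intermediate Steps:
c = 35/4 (c = -¼*(-35) = 35/4 ≈ 8.7500)
w(n) = 3 + n (w(n) = n + 3 = 3 + n)
G = 20 (G = (3 + 1) + 16 = 4 + 16 = 20)
1242 - G*(v + c) = 1242 - 20*(28 + 35/4) = 1242 - 20*147/4 = 1242 - 1*735 = 1242 - 735 = 507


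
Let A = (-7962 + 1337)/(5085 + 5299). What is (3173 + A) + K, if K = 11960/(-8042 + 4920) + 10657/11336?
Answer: 72798804243665/22968753808 ≈ 3169.5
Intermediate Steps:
A = -6625/10384 ≈ -0.63800
K = -51153703/17695496 (K = 11960/(-3122) + 10657*(1/11336) = 11960*(-1/3122) + 10657/11336 = -5980/1561 + 10657/11336 = -51153703/17695496 ≈ -2.8908)
(3173 + A) + K = (3173 - 6625/10384) - 51153703/17695496 = 32941807/10384 - 51153703/17695496 = 72798804243665/22968753808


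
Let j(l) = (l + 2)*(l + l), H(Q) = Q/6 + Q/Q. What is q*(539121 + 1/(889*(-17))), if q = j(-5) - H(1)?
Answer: 704779135628/45339 ≈ 1.5545e+7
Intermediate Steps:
H(Q) = 1 + Q/6 (H(Q) = Q*(1/6) + 1 = Q/6 + 1 = 1 + Q/6)
j(l) = 2*l*(2 + l) (j(l) = (2 + l)*(2*l) = 2*l*(2 + l))
q = 173/6 (q = 2*(-5)*(2 - 5) - (1 + (1/6)*1) = 2*(-5)*(-3) - (1 + 1/6) = 30 - 1*7/6 = 30 - 7/6 = 173/6 ≈ 28.833)
q*(539121 + 1/(889*(-17))) = 173*(539121 + 1/(889*(-17)))/6 = 173*(539121 + 1/(-15113))/6 = 173*(539121 - 1/15113)/6 = (173/6)*(8147735672/15113) = 704779135628/45339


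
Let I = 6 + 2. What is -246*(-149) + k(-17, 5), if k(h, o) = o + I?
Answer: 36667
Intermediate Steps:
I = 8
k(h, o) = 8 + o (k(h, o) = o + 8 = 8 + o)
-246*(-149) + k(-17, 5) = -246*(-149) + (8 + 5) = 36654 + 13 = 36667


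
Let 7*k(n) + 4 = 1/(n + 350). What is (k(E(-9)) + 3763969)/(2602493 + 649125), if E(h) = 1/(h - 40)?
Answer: 225919031060/195166989787 ≈ 1.1576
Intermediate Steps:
E(h) = 1/(-40 + h)
k(n) = -4/7 + 1/(7*(350 + n)) (k(n) = -4/7 + 1/(7*(n + 350)) = -4/7 + 1/(7*(350 + n)))
(k(E(-9)) + 3763969)/(2602493 + 649125) = ((-1399 - 4/(-40 - 9))/(7*(350 + 1/(-40 - 9))) + 3763969)/(2602493 + 649125) = ((-1399 - 4/(-49))/(7*(350 + 1/(-49))) + 3763969)/3251618 = ((-1399 - 4*(-1/49))/(7*(350 - 1/49)) + 3763969)*(1/3251618) = ((-1399 + 4/49)/(7*(17149/49)) + 3763969)*(1/3251618) = ((⅐)*(49/17149)*(-68547/49) + 3763969)*(1/3251618) = (-68547/120043 + 3763969)*(1/3251618) = (451838062120/120043)*(1/3251618) = 225919031060/195166989787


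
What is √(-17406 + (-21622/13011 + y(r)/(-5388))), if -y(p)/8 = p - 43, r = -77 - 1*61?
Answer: I*√66011358750208126/1947313 ≈ 131.94*I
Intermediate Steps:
r = -138 (r = -77 - 61 = -138)
y(p) = 344 - 8*p (y(p) = -8*(p - 43) = -8*(-43 + p) = 344 - 8*p)
√(-17406 + (-21622/13011 + y(r)/(-5388))) = √(-17406 + (-21622/13011 + (344 - 8*(-138))/(-5388))) = √(-17406 + (-21622*1/13011 + (344 + 1104)*(-1/5388))) = √(-17406 + (-21622/13011 + 1448*(-1/5388))) = √(-17406 + (-21622/13011 - 362/1347)) = √(-17406 - 3759424/1947313) = √(-33898689502/1947313) = I*√66011358750208126/1947313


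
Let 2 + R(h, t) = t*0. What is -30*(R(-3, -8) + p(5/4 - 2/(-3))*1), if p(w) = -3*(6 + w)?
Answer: 1545/2 ≈ 772.50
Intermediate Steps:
p(w) = -18 - 3*w
R(h, t) = -2 (R(h, t) = -2 + t*0 = -2 + 0 = -2)
-30*(R(-3, -8) + p(5/4 - 2/(-3))*1) = -30*(-2 + (-18 - 3*(5/4 - 2/(-3)))*1) = -30*(-2 + (-18 - 3*(5*(¼) - 2*(-⅓)))*1) = -30*(-2 + (-18 - 3*(5/4 + ⅔))*1) = -30*(-2 + (-18 - 3*23/12)*1) = -30*(-2 + (-18 - 23/4)*1) = -30*(-2 - 95/4*1) = -30*(-2 - 95/4) = -30*(-103/4) = 1545/2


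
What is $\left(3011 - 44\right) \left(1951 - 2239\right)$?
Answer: $-854496$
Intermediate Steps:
$\left(3011 - 44\right) \left(1951 - 2239\right) = 2967 \left(-288\right) = -854496$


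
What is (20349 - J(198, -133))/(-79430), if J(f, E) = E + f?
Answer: -10142/39715 ≈ -0.25537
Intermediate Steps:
(20349 - J(198, -133))/(-79430) = (20349 - (-133 + 198))/(-79430) = (20349 - 1*65)*(-1/79430) = (20349 - 65)*(-1/79430) = 20284*(-1/79430) = -10142/39715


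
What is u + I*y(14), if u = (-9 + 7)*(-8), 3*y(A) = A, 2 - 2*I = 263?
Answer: -593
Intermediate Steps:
I = -261/2 (I = 1 - ½*263 = 1 - 263/2 = -261/2 ≈ -130.50)
y(A) = A/3
u = 16 (u = -2*(-8) = 16)
u + I*y(14) = 16 - 87*14/2 = 16 - 261/2*14/3 = 16 - 609 = -593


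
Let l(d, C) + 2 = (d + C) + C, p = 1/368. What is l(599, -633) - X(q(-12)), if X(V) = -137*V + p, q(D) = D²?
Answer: 7013711/368 ≈ 19059.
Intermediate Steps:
p = 1/368 ≈ 0.0027174
l(d, C) = -2 + d + 2*C (l(d, C) = -2 + ((d + C) + C) = -2 + ((C + d) + C) = -2 + (d + 2*C) = -2 + d + 2*C)
X(V) = 1/368 - 137*V (X(V) = -137*V + 1/368 = 1/368 - 137*V)
l(599, -633) - X(q(-12)) = (-2 + 599 + 2*(-633)) - (1/368 - 137*(-12)²) = (-2 + 599 - 1266) - (1/368 - 137*144) = -669 - (1/368 - 19728) = -669 - 1*(-7259903/368) = -669 + 7259903/368 = 7013711/368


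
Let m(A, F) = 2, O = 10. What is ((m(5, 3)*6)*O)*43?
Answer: 5160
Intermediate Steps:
((m(5, 3)*6)*O)*43 = ((2*6)*10)*43 = (12*10)*43 = 120*43 = 5160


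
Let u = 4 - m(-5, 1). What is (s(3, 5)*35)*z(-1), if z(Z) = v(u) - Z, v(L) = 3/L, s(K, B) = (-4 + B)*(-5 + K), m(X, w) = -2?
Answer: -105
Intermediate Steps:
s(K, B) = (-5 + K)*(-4 + B)
u = 6 (u = 4 - 1*(-2) = 4 + 2 = 6)
z(Z) = ½ - Z (z(Z) = 3/6 - Z = 3*(⅙) - Z = ½ - Z)
(s(3, 5)*35)*z(-1) = ((20 - 5*5 - 4*3 + 5*3)*35)*(½ - 1*(-1)) = ((20 - 25 - 12 + 15)*35)*(½ + 1) = -2*35*(3/2) = -70*3/2 = -105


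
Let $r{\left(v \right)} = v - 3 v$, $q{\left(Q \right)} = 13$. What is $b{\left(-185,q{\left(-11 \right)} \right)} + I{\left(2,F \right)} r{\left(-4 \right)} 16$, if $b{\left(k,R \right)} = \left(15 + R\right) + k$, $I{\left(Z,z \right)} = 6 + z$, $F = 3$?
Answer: $995$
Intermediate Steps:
$r{\left(v \right)} = - 2 v$
$b{\left(k,R \right)} = 15 + R + k$
$b{\left(-185,q{\left(-11 \right)} \right)} + I{\left(2,F \right)} r{\left(-4 \right)} 16 = \left(15 + 13 - 185\right) + \left(6 + 3\right) \left(\left(-2\right) \left(-4\right)\right) 16 = -157 + 9 \cdot 8 \cdot 16 = -157 + 72 \cdot 16 = -157 + 1152 = 995$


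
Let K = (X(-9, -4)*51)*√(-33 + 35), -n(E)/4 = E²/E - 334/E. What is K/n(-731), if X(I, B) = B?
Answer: -12427*√2/178009 ≈ -0.098728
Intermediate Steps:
n(E) = -4*E + 1336/E (n(E) = -4*(E²/E - 334/E) = -4*(E - 334/E) = -4*E + 1336/E)
K = -204*√2 (K = (-4*51)*√(-33 + 35) = -204*√2 ≈ -288.50)
K/n(-731) = (-204*√2)/(-4*(-731) + 1336/(-731)) = (-204*√2)/(2924 + 1336*(-1/731)) = (-204*√2)/(2924 - 1336/731) = (-204*√2)/(2136108/731) = -204*√2*(731/2136108) = -12427*√2/178009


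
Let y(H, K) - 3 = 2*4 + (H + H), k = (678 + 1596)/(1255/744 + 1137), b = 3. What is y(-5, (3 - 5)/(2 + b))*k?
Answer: 1691856/847183 ≈ 1.9970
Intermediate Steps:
k = 1691856/847183 (k = 2274/(1255*(1/744) + 1137) = 2274/(1255/744 + 1137) = 2274/(847183/744) = 2274*(744/847183) = 1691856/847183 ≈ 1.9970)
y(H, K) = 11 + 2*H (y(H, K) = 3 + (2*4 + (H + H)) = 3 + (8 + 2*H) = 11 + 2*H)
y(-5, (3 - 5)/(2 + b))*k = (11 + 2*(-5))*(1691856/847183) = (11 - 10)*(1691856/847183) = 1*(1691856/847183) = 1691856/847183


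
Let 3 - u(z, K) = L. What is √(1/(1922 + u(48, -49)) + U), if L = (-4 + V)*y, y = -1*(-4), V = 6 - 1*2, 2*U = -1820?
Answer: I*√134884673/385 ≈ 30.166*I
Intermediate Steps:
U = -910 (U = (½)*(-1820) = -910)
V = 4 (V = 6 - 2 = 4)
y = 4
L = 0 (L = (-4 + 4)*4 = 0*4 = 0)
u(z, K) = 3 (u(z, K) = 3 - 1*0 = 3 + 0 = 3)
√(1/(1922 + u(48, -49)) + U) = √(1/(1922 + 3) - 910) = √(1/1925 - 910) = √(-1751749/1925) = I*√134884673/385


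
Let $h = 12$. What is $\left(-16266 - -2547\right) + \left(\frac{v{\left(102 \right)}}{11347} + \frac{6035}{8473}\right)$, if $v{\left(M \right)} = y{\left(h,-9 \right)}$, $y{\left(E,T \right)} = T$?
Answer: $- \frac{1318919211301}{96143131} \approx -13718.0$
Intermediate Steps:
$v{\left(M \right)} = -9$
$\left(-16266 - -2547\right) + \left(\frac{v{\left(102 \right)}}{11347} + \frac{6035}{8473}\right) = \left(-16266 - -2547\right) + \left(- \frac{9}{11347} + \frac{6035}{8473}\right) = \left(-16266 + \left(2574 - 27\right)\right) + \left(\left(-9\right) \frac{1}{11347} + 6035 \cdot \frac{1}{8473}\right) = \left(-16266 + 2547\right) + \left(- \frac{9}{11347} + \frac{6035}{8473}\right) = -13719 + \frac{68402888}{96143131} = - \frac{1318919211301}{96143131}$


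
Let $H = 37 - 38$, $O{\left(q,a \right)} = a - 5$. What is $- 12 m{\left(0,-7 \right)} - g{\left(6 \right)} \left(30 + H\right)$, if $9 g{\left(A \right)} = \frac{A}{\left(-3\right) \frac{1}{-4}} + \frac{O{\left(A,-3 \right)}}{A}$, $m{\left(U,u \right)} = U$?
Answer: $- \frac{580}{27} \approx -21.481$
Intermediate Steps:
$O{\left(q,a \right)} = -5 + a$
$g{\left(A \right)} = - \frac{8}{9 A} + \frac{4 A}{27}$ ($g{\left(A \right)} = \frac{\frac{A}{\left(-3\right) \frac{1}{-4}} + \frac{-5 - 3}{A}}{9} = \frac{\frac{A}{\left(-3\right) \left(- \frac{1}{4}\right)} - \frac{8}{A}}{9} = \frac{\frac{A}{\frac{3}{4}} - \frac{8}{A}}{9} = \frac{A \frac{4}{3} - \frac{8}{A}}{9} = \frac{\frac{4 A}{3} - \frac{8}{A}}{9} = \frac{- \frac{8}{A} + \frac{4 A}{3}}{9} = - \frac{8}{9 A} + \frac{4 A}{27}$)
$H = -1$
$- 12 m{\left(0,-7 \right)} - g{\left(6 \right)} \left(30 + H\right) = \left(-12\right) 0 - \frac{4 \left(-6 + 6^{2}\right)}{27 \cdot 6} \left(30 - 1\right) = 0 - \frac{4}{27} \cdot \frac{1}{6} \left(-6 + 36\right) 29 = 0 - \frac{4}{27} \cdot \frac{1}{6} \cdot 30 \cdot 29 = 0 - \frac{20}{27} \cdot 29 = 0 - \frac{580}{27} = - \frac{580}{27}$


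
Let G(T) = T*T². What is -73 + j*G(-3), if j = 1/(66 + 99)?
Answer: -4024/55 ≈ -73.164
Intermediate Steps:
G(T) = T³
j = 1/165 ≈ 0.0060606
-73 + j*G(-3) = -73 + (1/165)*(-3)³ = -73 + (1/165)*(-27) = -73 - 9/55 = -4024/55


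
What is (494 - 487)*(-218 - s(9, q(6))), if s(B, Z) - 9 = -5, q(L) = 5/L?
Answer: -1554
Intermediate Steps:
s(B, Z) = 4 (s(B, Z) = 9 - 5 = 4)
(494 - 487)*(-218 - s(9, q(6))) = (494 - 487)*(-218 - 1*4) = 7*(-218 - 4) = 7*(-222) = -1554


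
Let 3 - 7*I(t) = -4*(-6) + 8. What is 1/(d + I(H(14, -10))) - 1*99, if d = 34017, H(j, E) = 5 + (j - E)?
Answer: -23570903/238090 ≈ -99.000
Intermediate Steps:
H(j, E) = 5 + j - E
I(t) = -29/7 (I(t) = 3/7 - (-4*(-6) + 8)/7 = 3/7 - (24 + 8)/7 = 3/7 - 1/7*32 = 3/7 - 32/7 = -29/7)
1/(d + I(H(14, -10))) - 1*99 = 1/(34017 - 29/7) - 1*99 = 1/(238090/7) - 99 = 7/238090 - 99 = -23570903/238090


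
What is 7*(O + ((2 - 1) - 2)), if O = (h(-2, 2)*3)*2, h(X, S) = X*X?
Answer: 161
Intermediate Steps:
h(X, S) = X²
O = 24 (O = ((-2)²*3)*2 = (4*3)*2 = 12*2 = 24)
7*(O + ((2 - 1) - 2)) = 7*(24 + ((2 - 1) - 2)) = 7*(24 + (1 - 2)) = 7*(24 - 1) = 7*23 = 161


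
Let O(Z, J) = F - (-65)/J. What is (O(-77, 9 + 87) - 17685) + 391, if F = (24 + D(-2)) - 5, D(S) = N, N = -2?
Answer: -1658527/96 ≈ -17276.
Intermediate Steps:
D(S) = -2
F = 17 (F = (24 - 2) - 5 = 22 - 5 = 17)
O(Z, J) = 17 + 65/J (O(Z, J) = 17 - (-65)/J = 17 + 65/J)
(O(-77, 9 + 87) - 17685) + 391 = ((17 + 65/(9 + 87)) - 17685) + 391 = ((17 + 65/96) - 17685) + 391 = (1697/96 - 17685) + 391 = -1696063/96 + 391 = -1658527/96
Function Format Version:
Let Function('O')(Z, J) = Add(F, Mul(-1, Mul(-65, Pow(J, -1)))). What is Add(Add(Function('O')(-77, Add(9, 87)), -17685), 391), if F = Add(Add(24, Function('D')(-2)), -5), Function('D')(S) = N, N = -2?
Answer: Rational(-1658527, 96) ≈ -17276.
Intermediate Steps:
Function('D')(S) = -2
F = 17 (F = Add(Add(24, -2), -5) = Add(22, -5) = 17)
Function('O')(Z, J) = Add(17, Mul(65, Pow(J, -1))) (Function('O')(Z, J) = Add(17, Mul(-1, Mul(-65, Pow(J, -1)))) = Add(17, Mul(65, Pow(J, -1))))
Add(Add(Function('O')(-77, Add(9, 87)), -17685), 391) = Add(Add(Add(17, Mul(65, Pow(Add(9, 87), -1))), -17685), 391) = Add(Add(Add(17, Mul(65, Pow(96, -1))), -17685), 391) = Add(Add(Add(17, Mul(65, Rational(1, 96))), -17685), 391) = Add(Add(Add(17, Rational(65, 96)), -17685), 391) = Add(Add(Rational(1697, 96), -17685), 391) = Add(Rational(-1696063, 96), 391) = Rational(-1658527, 96)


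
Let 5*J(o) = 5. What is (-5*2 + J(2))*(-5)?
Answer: 45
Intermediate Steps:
J(o) = 1 (J(o) = (⅕)*5 = 1)
(-5*2 + J(2))*(-5) = (-5*2 + 1)*(-5) = (-10 + 1)*(-5) = -9*(-5) = 45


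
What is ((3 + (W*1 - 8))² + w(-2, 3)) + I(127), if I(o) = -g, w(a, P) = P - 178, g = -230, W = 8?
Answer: 64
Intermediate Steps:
w(a, P) = -178 + P
I(o) = 230 (I(o) = -1*(-230) = 230)
((3 + (W*1 - 8))² + w(-2, 3)) + I(127) = ((3 + (8*1 - 8))² + (-178 + 3)) + 230 = ((3 + (8 - 8))² - 175) + 230 = ((3 + 0)² - 175) + 230 = (3² - 175) + 230 = (9 - 175) + 230 = -166 + 230 = 64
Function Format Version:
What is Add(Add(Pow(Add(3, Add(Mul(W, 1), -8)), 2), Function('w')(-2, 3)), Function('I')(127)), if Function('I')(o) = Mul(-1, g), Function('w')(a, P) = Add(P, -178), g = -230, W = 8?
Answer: 64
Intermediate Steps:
Function('w')(a, P) = Add(-178, P)
Function('I')(o) = 230 (Function('I')(o) = Mul(-1, -230) = 230)
Add(Add(Pow(Add(3, Add(Mul(W, 1), -8)), 2), Function('w')(-2, 3)), Function('I')(127)) = Add(Add(Pow(Add(3, Add(Mul(8, 1), -8)), 2), Add(-178, 3)), 230) = Add(Add(Pow(Add(3, Add(8, -8)), 2), -175), 230) = Add(Add(Pow(Add(3, 0), 2), -175), 230) = Add(Add(Pow(3, 2), -175), 230) = Add(Add(9, -175), 230) = Add(-166, 230) = 64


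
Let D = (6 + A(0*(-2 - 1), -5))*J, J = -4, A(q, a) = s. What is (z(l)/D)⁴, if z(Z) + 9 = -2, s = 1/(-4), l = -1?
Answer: 14641/279841 ≈ 0.052319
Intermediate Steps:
s = -¼ (s = 1*(-¼) = -¼ ≈ -0.25000)
z(Z) = -11 (z(Z) = -9 - 2 = -11)
A(q, a) = -¼
D = -23 (D = (6 - ¼)*(-4) = (23/4)*(-4) = -23)
(z(l)/D)⁴ = (-11/(-23))⁴ = (-11*(-1/23))⁴ = (11/23)⁴ = 14641/279841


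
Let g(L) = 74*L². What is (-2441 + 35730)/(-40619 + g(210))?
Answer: 33289/3222781 ≈ 0.010329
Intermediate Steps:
(-2441 + 35730)/(-40619 + g(210)) = (-2441 + 35730)/(-40619 + 74*210²) = 33289/(-40619 + 74*44100) = 33289/(-40619 + 3263400) = 33289/3222781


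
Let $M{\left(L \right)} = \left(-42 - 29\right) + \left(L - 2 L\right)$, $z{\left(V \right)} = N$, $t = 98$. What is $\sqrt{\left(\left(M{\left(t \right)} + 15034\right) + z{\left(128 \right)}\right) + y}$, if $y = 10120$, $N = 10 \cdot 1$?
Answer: $\sqrt{24995} \approx 158.1$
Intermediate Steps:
$N = 10$
$z{\left(V \right)} = 10$
$M{\left(L \right)} = -71 - L$
$\sqrt{\left(\left(M{\left(t \right)} + 15034\right) + z{\left(128 \right)}\right) + y} = \sqrt{\left(\left(\left(-71 - 98\right) + 15034\right) + 10\right) + 10120} = \sqrt{\left(\left(-169 + 15034\right) + 10\right) + 10120} = \sqrt{\left(14865 + 10\right) + 10120} = \sqrt{14875 + 10120} = \sqrt{24995}$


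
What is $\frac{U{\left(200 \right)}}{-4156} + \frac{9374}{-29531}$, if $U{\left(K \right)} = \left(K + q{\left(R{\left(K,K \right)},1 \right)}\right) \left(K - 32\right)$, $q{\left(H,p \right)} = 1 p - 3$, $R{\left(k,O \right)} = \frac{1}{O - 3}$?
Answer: $- \frac{255319382}{30682709} \approx -8.3213$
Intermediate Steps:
$R{\left(k,O \right)} = \frac{1}{-3 + O}$
$q{\left(H,p \right)} = -3 + p$ ($q{\left(H,p \right)} = p - 3 = -3 + p$)
$U{\left(K \right)} = \left(-32 + K\right) \left(-2 + K\right)$ ($U{\left(K \right)} = \left(K + \left(-3 + 1\right)\right) \left(K - 32\right) = \left(K - 2\right) \left(-32 + K\right) = \left(-2 + K\right) \left(-32 + K\right) = \left(-32 + K\right) \left(-2 + K\right)$)
$\frac{U{\left(200 \right)}}{-4156} + \frac{9374}{-29531} = \frac{64 + 200^{2} - 6800}{-4156} + \frac{9374}{-29531} = \left(64 + 40000 - 6800\right) \left(- \frac{1}{4156}\right) + 9374 \left(- \frac{1}{29531}\right) = 33264 \left(- \frac{1}{4156}\right) - \frac{9374}{29531} = - \frac{8316}{1039} - \frac{9374}{29531} = - \frac{255319382}{30682709}$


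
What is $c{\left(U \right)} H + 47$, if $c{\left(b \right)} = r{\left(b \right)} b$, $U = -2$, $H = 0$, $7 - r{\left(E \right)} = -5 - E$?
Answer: $47$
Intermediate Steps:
$r{\left(E \right)} = 12 + E$ ($r{\left(E \right)} = 7 - \left(-5 - E\right) = 7 + \left(5 + E\right) = 12 + E$)
$c{\left(b \right)} = b \left(12 + b\right)$ ($c{\left(b \right)} = \left(12 + b\right) b = b \left(12 + b\right)$)
$c{\left(U \right)} H + 47 = - 2 \left(12 - 2\right) 0 + 47 = \left(-2\right) 10 \cdot 0 + 47 = \left(-20\right) 0 + 47 = 0 + 47 = 47$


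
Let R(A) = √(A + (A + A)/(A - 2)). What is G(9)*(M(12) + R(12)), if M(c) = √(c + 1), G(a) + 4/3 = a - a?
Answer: -8*√10/5 - 4*√13/3 ≈ -9.8671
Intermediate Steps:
G(a) = -4/3 (G(a) = -4/3 + (a - a) = -4/3 + 0 = -4/3)
M(c) = √(1 + c)
R(A) = √(A + 2*A/(-2 + A)) (R(A) = √(A + (2*A)/(-2 + A)) = √(A + 2*A/(-2 + A)))
G(9)*(M(12) + R(12)) = -4*(√(1 + 12) + √(12²/(-2 + 12)))/3 = -4*(√13 + √(144/10))/3 = -4*(√13 + √(144*(⅒)))/3 = -4*(√13 + √(72/5))/3 = -4*(√13 + 6*√10/5)/3 = -8*√10/5 - 4*√13/3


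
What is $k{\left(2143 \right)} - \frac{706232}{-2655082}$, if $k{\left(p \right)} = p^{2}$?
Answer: $\frac{6096664691025}{1327541} \approx 4.5924 \cdot 10^{6}$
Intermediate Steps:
$k{\left(2143 \right)} - \frac{706232}{-2655082} = 2143^{2} - \frac{706232}{-2655082} = 4592449 - 706232 \left(- \frac{1}{2655082}\right) = 4592449 - - \frac{353116}{1327541} = 4592449 + \frac{353116}{1327541} = \frac{6096664691025}{1327541}$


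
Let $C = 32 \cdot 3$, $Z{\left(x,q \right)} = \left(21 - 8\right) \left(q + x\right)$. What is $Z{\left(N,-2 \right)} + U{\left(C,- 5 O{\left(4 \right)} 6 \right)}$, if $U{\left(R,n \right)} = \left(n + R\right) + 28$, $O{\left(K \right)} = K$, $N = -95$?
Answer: $-1257$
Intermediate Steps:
$Z{\left(x,q \right)} = 13 q + 13 x$ ($Z{\left(x,q \right)} = 13 \left(q + x\right) = 13 q + 13 x$)
$C = 96$
$U{\left(R,n \right)} = 28 + R + n$ ($U{\left(R,n \right)} = \left(R + n\right) + 28 = 28 + R + n$)
$Z{\left(N,-2 \right)} + U{\left(C,- 5 O{\left(4 \right)} 6 \right)} = \left(13 \left(-2\right) + 13 \left(-95\right)\right) + \left(28 + 96 + \left(-5\right) 4 \cdot 6\right) = \left(-26 - 1235\right) + \left(28 + 96 - 120\right) = -1261 + \left(28 + 96 - 120\right) = -1261 + 4 = -1257$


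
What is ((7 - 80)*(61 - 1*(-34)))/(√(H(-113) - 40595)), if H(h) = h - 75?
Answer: 6935*I*√40783/40783 ≈ 34.341*I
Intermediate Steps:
H(h) = -75 + h
((7 - 80)*(61 - 1*(-34)))/(√(H(-113) - 40595)) = ((7 - 80)*(61 - 1*(-34)))/(√((-75 - 113) - 40595)) = (-73*(61 + 34))/(√(-188 - 40595)) = (-73*95)/(√(-40783)) = -6935*(-I*√40783/40783) = -(-6935)*I*√40783/40783 = 6935*I*√40783/40783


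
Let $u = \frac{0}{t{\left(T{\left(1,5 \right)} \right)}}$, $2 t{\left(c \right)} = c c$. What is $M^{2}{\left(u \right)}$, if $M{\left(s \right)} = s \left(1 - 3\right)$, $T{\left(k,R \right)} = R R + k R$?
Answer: $0$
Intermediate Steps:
$T{\left(k,R \right)} = R^{2} + R k$
$t{\left(c \right)} = \frac{c^{2}}{2}$ ($t{\left(c \right)} = \frac{c c}{2} = \frac{c^{2}}{2}$)
$u = 0$ ($u = \frac{0}{\frac{1}{2} \left(5 \left(5 + 1\right)\right)^{2}} = \frac{0}{\frac{1}{2} \left(5 \cdot 6\right)^{2}} = \frac{0}{\frac{1}{2} \cdot 30^{2}} = \frac{0}{\frac{1}{2} \cdot 900} = \frac{0}{450} = 0 \cdot \frac{1}{450} = 0$)
$M{\left(s \right)} = - 2 s$ ($M{\left(s \right)} = s \left(-2\right) = - 2 s$)
$M^{2}{\left(u \right)} = \left(\left(-2\right) 0\right)^{2} = 0^{2} = 0$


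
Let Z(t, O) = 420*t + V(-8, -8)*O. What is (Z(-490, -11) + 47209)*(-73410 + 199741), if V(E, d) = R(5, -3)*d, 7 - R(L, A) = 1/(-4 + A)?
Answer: -139688860947/7 ≈ -1.9956e+10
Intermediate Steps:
R(L, A) = 7 - 1/(-4 + A)
V(E, d) = 50*d/7 (V(E, d) = ((-29 + 7*(-3))/(-4 - 3))*d = ((-29 - 21)/(-7))*d = (-⅐*(-50))*d = 50*d/7)
Z(t, O) = 420*t - 400*O/7 (Z(t, O) = 420*t + ((50/7)*(-8))*O = 420*t - 400*O/7)
(Z(-490, -11) + 47209)*(-73410 + 199741) = ((420*(-490) - 400/7*(-11)) + 47209)*(-73410 + 199741) = ((-205800 + 4400/7) + 47209)*126331 = (-1436200/7 + 47209)*126331 = -1105737/7*126331 = -139688860947/7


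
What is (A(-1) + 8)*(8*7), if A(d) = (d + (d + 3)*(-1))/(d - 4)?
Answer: 2408/5 ≈ 481.60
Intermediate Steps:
A(d) = -3/(-4 + d) (A(d) = (d + (3 + d)*(-1))/(-4 + d) = (d + (-3 - d))/(-4 + d) = -3/(-4 + d))
(A(-1) + 8)*(8*7) = (-3/(-4 - 1) + 8)*(8*7) = (-3/(-5) + 8)*56 = (-3*(-1/5) + 8)*56 = (3/5 + 8)*56 = (43/5)*56 = 2408/5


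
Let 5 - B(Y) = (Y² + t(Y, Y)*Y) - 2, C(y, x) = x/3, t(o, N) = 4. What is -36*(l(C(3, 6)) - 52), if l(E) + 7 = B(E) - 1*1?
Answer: 2340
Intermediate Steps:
C(y, x) = x/3 (C(y, x) = x*(⅓) = x/3)
B(Y) = 7 - Y² - 4*Y (B(Y) = 5 - ((Y² + 4*Y) - 2) = 5 - (-2 + Y² + 4*Y) = 5 + (2 - Y² - 4*Y) = 7 - Y² - 4*Y)
l(E) = -1 - E² - 4*E (l(E) = -7 + ((7 - E² - 4*E) - 1*1) = -7 + ((7 - E² - 4*E) - 1) = -7 + (6 - E² - 4*E) = -1 - E² - 4*E)
-36*(l(C(3, 6)) - 52) = -36*((-1 - ((⅓)*6)² - 4*6/3) - 52) = -36*((-1 - 1*2² - 4*2) - 52) = -36*((-1 - 1*4 - 8) - 52) = -36*((-1 - 4 - 8) - 52) = -36*(-13 - 52) = -36*(-65) = 2340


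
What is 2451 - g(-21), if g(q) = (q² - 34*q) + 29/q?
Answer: 27245/21 ≈ 1297.4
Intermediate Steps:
g(q) = q² - 34*q + 29/q
2451 - g(-21) = 2451 - (29 + (-21)²*(-34 - 21))/(-21) = 2451 - (-1)*(29 + 441*(-55))/21 = 2451 - (-1)*(29 - 24255)/21 = 2451 - (-1)*(-24226)/21 = 2451 - 1*24226/21 = 2451 - 24226/21 = 27245/21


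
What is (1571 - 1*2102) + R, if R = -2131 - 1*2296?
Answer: -4958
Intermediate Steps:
R = -4427 (R = -2131 - 2296 = -4427)
(1571 - 1*2102) + R = (1571 - 1*2102) - 4427 = (1571 - 2102) - 4427 = -531 - 4427 = -4958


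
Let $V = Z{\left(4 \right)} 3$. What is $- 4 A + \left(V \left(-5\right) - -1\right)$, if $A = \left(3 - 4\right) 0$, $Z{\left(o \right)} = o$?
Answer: $-59$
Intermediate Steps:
$V = 12$ ($V = 4 \cdot 3 = 12$)
$A = 0$ ($A = \left(-1\right) 0 = 0$)
$- 4 A + \left(V \left(-5\right) - -1\right) = \left(-4\right) 0 + \left(12 \left(-5\right) - -1\right) = 0 + \left(-60 + 1\right) = 0 - 59 = -59$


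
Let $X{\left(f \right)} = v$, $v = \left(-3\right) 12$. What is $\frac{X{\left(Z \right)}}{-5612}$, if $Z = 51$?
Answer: $\frac{9}{1403} \approx 0.0064148$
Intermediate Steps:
$v = -36$
$X{\left(f \right)} = -36$
$\frac{X{\left(Z \right)}}{-5612} = - \frac{36}{-5612} = \left(-36\right) \left(- \frac{1}{5612}\right) = \frac{9}{1403}$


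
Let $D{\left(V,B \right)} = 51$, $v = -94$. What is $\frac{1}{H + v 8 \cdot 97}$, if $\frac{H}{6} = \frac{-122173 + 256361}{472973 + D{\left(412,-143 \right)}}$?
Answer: $- \frac{59128}{4312932191} \approx -1.3709 \cdot 10^{-5}$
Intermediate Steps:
$H = \frac{100641}{59128}$ ($H = 6 \frac{-122173 + 256361}{472973 + 51} = 6 \cdot \frac{134188}{473024} = 6 \cdot 134188 \cdot \frac{1}{473024} = 6 \cdot \frac{33547}{118256} = \frac{100641}{59128} \approx 1.7021$)
$\frac{1}{H + v 8 \cdot 97} = \frac{1}{\frac{100641}{59128} + \left(-94\right) 8 \cdot 97} = \frac{1}{\frac{100641}{59128} - 72944} = \frac{1}{- \frac{4312932191}{59128}} = - \frac{59128}{4312932191}$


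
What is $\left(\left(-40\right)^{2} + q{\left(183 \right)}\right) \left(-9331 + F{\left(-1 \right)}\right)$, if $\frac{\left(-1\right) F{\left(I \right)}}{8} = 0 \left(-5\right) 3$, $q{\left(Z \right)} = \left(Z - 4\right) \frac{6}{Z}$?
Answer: $- \frac{914046098}{61} \approx -1.4984 \cdot 10^{7}$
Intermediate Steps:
$q{\left(Z \right)} = \frac{6 \left(-4 + Z\right)}{Z}$ ($q{\left(Z \right)} = \left(-4 + Z\right) \frac{6}{Z} = \frac{6 \left(-4 + Z\right)}{Z}$)
$F{\left(I \right)} = 0$ ($F{\left(I \right)} = - 8 \cdot 0 \left(-5\right) 3 = - 8 \cdot 0 \cdot 3 = \left(-8\right) 0 = 0$)
$\left(\left(-40\right)^{2} + q{\left(183 \right)}\right) \left(-9331 + F{\left(-1 \right)}\right) = \left(\left(-40\right)^{2} + \left(6 - \frac{24}{183}\right)\right) \left(-9331 + 0\right) = \left(1600 + \left(6 - \frac{8}{61}\right)\right) \left(-9331\right) = \left(1600 + \frac{358}{61}\right) \left(-9331\right) = \frac{97958}{61} \left(-9331\right) = - \frac{914046098}{61}$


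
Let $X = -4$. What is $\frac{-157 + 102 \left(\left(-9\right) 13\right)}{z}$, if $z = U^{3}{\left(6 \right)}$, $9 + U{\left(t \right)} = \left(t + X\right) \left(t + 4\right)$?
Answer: $- \frac{12091}{1331} \approx -9.0842$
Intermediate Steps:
$U{\left(t \right)} = -9 + \left(-4 + t\right) \left(4 + t\right)$ ($U{\left(t \right)} = -9 + \left(t - 4\right) \left(t + 4\right) = -9 + \left(-4 + t\right) \left(4 + t\right)$)
$z = 1331$ ($z = \left(-25 + 6^{2}\right)^{3} = \left(-25 + 36\right)^{3} = 11^{3} = 1331$)
$\frac{-157 + 102 \left(\left(-9\right) 13\right)}{z} = \frac{-157 + 102 \left(\left(-9\right) 13\right)}{1331} = \left(-157 + 102 \left(-117\right)\right) \frac{1}{1331} = \left(-157 - 11934\right) \frac{1}{1331} = \left(-12091\right) \frac{1}{1331} = - \frac{12091}{1331}$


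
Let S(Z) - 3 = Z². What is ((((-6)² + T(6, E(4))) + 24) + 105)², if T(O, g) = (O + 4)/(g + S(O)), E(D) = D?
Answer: 50481025/1849 ≈ 27302.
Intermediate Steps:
S(Z) = 3 + Z²
T(O, g) = (4 + O)/(3 + g + O²) (T(O, g) = (O + 4)/(g + (3 + O²)) = (4 + O)/(3 + g + O²))
((((-6)² + T(6, E(4))) + 24) + 105)² = ((((-6)² + (4 + 6)/(3 + 4 + 6²)) + 24) + 105)² = (((36 + 10/(3 + 4 + 36)) + 24) + 105)² = (((36 + 10/43) + 24) + 105)² = ((1558/43 + 24) + 105)² = (2590/43 + 105)² = (7105/43)² = 50481025/1849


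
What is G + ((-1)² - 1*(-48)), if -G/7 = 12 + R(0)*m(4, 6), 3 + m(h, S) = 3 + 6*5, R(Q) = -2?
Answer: 385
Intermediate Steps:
m(h, S) = 30 (m(h, S) = -3 + (3 + 6*5) = -3 + (3 + 30) = -3 + 33 = 30)
G = 336 (G = -7*(12 - 2*30) = -7*(12 - 60) = -7*(-48) = 336)
G + ((-1)² - 1*(-48)) = 336 + ((-1)² - 1*(-48)) = 336 + (1 + 48) = 336 + 49 = 385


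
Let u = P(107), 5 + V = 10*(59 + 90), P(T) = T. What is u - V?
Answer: -1378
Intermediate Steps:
V = 1485 (V = -5 + 10*(59 + 90) = -5 + 10*149 = -5 + 1490 = 1485)
u = 107
u - V = 107 - 1*1485 = 107 - 1485 = -1378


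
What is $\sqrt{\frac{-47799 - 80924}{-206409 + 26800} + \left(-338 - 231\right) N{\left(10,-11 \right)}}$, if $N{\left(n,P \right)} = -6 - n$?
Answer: $\frac{\sqrt{293712632597931}}{179609} \approx 95.419$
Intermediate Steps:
$\sqrt{\frac{-47799 - 80924}{-206409 + 26800} + \left(-338 - 231\right) N{\left(10,-11 \right)}} = \sqrt{\frac{-47799 - 80924}{-206409 + 26800} + \left(-338 - 231\right) \left(-6 - 10\right)} = \sqrt{- \frac{128723}{-179609} - 569 \left(-6 - 10\right)} = \sqrt{\left(-128723\right) \left(- \frac{1}{179609}\right) - -9104} = \sqrt{\frac{128723}{179609} + 9104} = \sqrt{\frac{1635289059}{179609}} = \frac{\sqrt{293712632597931}}{179609}$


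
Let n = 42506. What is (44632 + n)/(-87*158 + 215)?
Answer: -87138/13531 ≈ -6.4399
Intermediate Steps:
(44632 + n)/(-87*158 + 215) = (44632 + 42506)/(-87*158 + 215) = 87138/(-13746 + 215) = 87138/(-13531) = 87138*(-1/13531) = -87138/13531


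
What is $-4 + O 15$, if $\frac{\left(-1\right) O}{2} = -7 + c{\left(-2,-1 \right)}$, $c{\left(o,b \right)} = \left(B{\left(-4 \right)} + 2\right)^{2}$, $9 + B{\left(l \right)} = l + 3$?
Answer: $-1714$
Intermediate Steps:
$B{\left(l \right)} = -6 + l$ ($B{\left(l \right)} = -9 + \left(l + 3\right) = -9 + \left(3 + l\right) = -6 + l$)
$c{\left(o,b \right)} = 64$ ($c{\left(o,b \right)} = \left(\left(-6 - 4\right) + 2\right)^{2} = \left(-10 + 2\right)^{2} = \left(-8\right)^{2} = 64$)
$O = -114$ ($O = - 2 \left(-7 + 64\right) = \left(-2\right) 57 = -114$)
$-4 + O 15 = -4 - 1710 = -1714$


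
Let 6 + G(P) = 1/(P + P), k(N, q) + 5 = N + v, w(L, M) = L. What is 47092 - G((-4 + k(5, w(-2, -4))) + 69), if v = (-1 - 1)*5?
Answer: 5180779/110 ≈ 47098.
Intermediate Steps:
v = -10 (v = -2*5 = -10)
k(N, q) = -15 + N (k(N, q) = -5 + (N - 10) = -5 + (-10 + N) = -15 + N)
G(P) = -6 + 1/(2*P) (G(P) = -6 + 1/(P + P) = -6 + 1/(2*P))
47092 - G((-4 + k(5, w(-2, -4))) + 69) = 47092 - (-6 + 1/(2*((-4 + (-15 + 5)) + 69))) = 47092 - (-6 + 1/(2*((-4 - 10) + 69))) = 47092 - (-6 + 1/(2*(-14 + 69))) = 47092 - (-6 + (1/2)/55) = 47092 - (-6 + (1/2)*(1/55)) = 47092 - (-6 + 1/110) = 47092 - 1*(-659/110) = 47092 + 659/110 = 5180779/110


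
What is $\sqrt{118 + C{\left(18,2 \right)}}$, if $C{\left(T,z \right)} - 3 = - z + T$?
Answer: $\sqrt{137} \approx 11.705$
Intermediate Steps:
$C{\left(T,z \right)} = 3 + T - z$ ($C{\left(T,z \right)} = 3 + \left(- z + T\right) = 3 + \left(T - z\right) = 3 + T - z$)
$\sqrt{118 + C{\left(18,2 \right)}} = \sqrt{118 + \left(3 + 18 - 2\right)} = \sqrt{118 + 19} = \sqrt{137}$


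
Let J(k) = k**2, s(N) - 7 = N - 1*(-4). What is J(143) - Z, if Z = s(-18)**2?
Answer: 20400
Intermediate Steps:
s(N) = 11 + N (s(N) = 7 + (N - 1*(-4)) = 7 + (N + 4) = 7 + (4 + N) = 11 + N)
Z = 49 (Z = (11 - 18)**2 = (-7)**2 = 49)
J(143) - Z = 143**2 - 1*49 = 20449 - 49 = 20400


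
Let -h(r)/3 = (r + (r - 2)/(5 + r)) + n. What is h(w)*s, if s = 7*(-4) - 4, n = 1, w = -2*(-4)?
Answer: 11808/13 ≈ 908.31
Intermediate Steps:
w = 8
s = -32 (s = -28 - 4 = -32)
h(r) = -3 - 3*r - 3*(-2 + r)/(5 + r) (h(r) = -3*((r + (r - 2)/(5 + r)) + 1) = -3*((r + (-2 + r)/(5 + r)) + 1) = -3*(1 + r + (-2 + r)/(5 + r)) = -3 - 3*r - 3*(-2 + r)/(5 + r))
h(w)*s = (3*(-3 - 1*8² - 7*8)/(5 + 8))*(-32) = (3*(-3 - 1*64 - 56)/13)*(-32) = (3*(1/13)*(-3 - 64 - 56))*(-32) = (3*(1/13)*(-123))*(-32) = -369/13*(-32) = 11808/13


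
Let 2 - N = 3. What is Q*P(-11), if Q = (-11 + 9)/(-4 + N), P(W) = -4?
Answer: -8/5 ≈ -1.6000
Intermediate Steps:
N = -1 (N = 2 - 1*3 = 2 - 3 = -1)
Q = ⅖ (Q = (-11 + 9)/(-4 - 1) = -2/(-5) = -2*(-⅕) = ⅖ ≈ 0.40000)
Q*P(-11) = (⅖)*(-4) = -8/5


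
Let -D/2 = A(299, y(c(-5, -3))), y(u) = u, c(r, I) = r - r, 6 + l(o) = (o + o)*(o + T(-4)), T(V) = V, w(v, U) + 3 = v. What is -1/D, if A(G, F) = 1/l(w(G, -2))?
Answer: 86429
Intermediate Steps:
w(v, U) = -3 + v
l(o) = -6 + 2*o*(-4 + o) (l(o) = -6 + (o + o)*(o - 4) = -6 + (2*o)*(-4 + o) = -6 + 2*o*(-4 + o))
c(r, I) = 0
A(G, F) = 1/(18 - 8*G + 2*(-3 + G)²) (A(G, F) = 1/(-6 - 8*(-3 + G) + 2*(-3 + G)²) = 1/(-6 + (24 - 8*G) + 2*(-3 + G)²) = 1/(18 - 8*G + 2*(-3 + G)²))
D = -1/86429 (D = -1/(18 + 299² - 10*299) = -1/(18 + 89401 - 2990) = -1/86429 ≈ -1.1570e-5)
-1/D = -1/(-1/86429) = -1*(-86429) = 86429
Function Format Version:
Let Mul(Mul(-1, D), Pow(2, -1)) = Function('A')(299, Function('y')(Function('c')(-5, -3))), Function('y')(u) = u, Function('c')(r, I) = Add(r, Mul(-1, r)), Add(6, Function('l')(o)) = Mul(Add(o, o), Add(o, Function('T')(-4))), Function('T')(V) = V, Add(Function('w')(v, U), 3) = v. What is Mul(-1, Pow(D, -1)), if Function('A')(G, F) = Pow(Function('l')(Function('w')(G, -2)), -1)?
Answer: 86429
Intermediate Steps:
Function('w')(v, U) = Add(-3, v)
Function('l')(o) = Add(-6, Mul(2, o, Add(-4, o))) (Function('l')(o) = Add(-6, Mul(Add(o, o), Add(o, -4))) = Add(-6, Mul(Mul(2, o), Add(-4, o))) = Add(-6, Mul(2, o, Add(-4, o))))
Function('c')(r, I) = 0
Function('A')(G, F) = Pow(Add(18, Mul(-8, G), Mul(2, Pow(Add(-3, G), 2))), -1) (Function('A')(G, F) = Pow(Add(-6, Mul(-8, Add(-3, G)), Mul(2, Pow(Add(-3, G), 2))), -1) = Pow(Add(-6, Add(24, Mul(-8, G)), Mul(2, Pow(Add(-3, G), 2))), -1) = Pow(Add(18, Mul(-8, G), Mul(2, Pow(Add(-3, G), 2))), -1))
D = Rational(-1, 86429) (D = Mul(-2, Mul(Rational(1, 2), Pow(Add(18, Pow(299, 2), Mul(-10, 299)), -1))) = Mul(-2, Mul(Rational(1, 2), Pow(Add(18, 89401, -2990), -1))) = Mul(-2, Mul(Rational(1, 2), Pow(86429, -1))) = Mul(-2, Mul(Rational(1, 2), Rational(1, 86429))) = Mul(-2, Rational(1, 172858)) = Rational(-1, 86429) ≈ -1.1570e-5)
Mul(-1, Pow(D, -1)) = Mul(-1, Pow(Rational(-1, 86429), -1)) = Mul(-1, -86429) = 86429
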